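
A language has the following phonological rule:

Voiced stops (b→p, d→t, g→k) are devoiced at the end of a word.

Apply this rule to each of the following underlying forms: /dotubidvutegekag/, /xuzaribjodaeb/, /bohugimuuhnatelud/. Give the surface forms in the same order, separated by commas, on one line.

/dotubidvutegekag/: /g/ is a voiced stop in word-final position, so it devoices to [k]. → [dotubidvutegekak].
/xuzaribjodaeb/: /b/ is a voiced stop in word-final position, so it devoices to [p]. → [xuzaribjodaep].
/bohugimuuhnatelud/: /d/ is a voiced stop in word-final position, so it devoices to [t]. → [bohugimuuhnatelut].

dotubidvutegekak, xuzaribjodaep, bohugimuuhnatelut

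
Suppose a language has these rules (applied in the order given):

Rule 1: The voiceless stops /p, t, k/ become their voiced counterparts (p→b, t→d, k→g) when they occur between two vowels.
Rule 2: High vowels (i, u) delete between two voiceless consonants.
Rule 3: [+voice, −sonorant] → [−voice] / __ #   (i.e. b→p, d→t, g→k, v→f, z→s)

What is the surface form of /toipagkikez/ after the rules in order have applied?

Rule 1 (intervocalic voicing): /p/ is a voiceless stop between vowels /i/ and /a/, so it voices to [b]. /k/ is a voiceless stop between vowels /i/ and /e/, so it voices to [g]. /toipagkikez/ → toibagkigez.
Rule 2 (high vowel syncope): no segment meets the environment; /toibagkigez/ is unchanged.
Rule 3 (final devoicing): /z/ is a voiced obstruent in word-final position, so it devoices to [s]. /toibagkigez/ → toibagkiges.

toibagkiges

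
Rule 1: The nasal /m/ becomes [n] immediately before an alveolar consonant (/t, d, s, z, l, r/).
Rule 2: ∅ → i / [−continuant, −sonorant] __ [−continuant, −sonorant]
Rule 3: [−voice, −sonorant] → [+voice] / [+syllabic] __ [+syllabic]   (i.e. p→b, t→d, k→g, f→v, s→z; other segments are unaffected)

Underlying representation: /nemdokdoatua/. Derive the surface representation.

nendogidoadua

Rule 1 (nasal place assimilation): /m/ precedes the alveolar consonant /d/, so it assimilates in place to [n]. /nemdokdoatua/ → nendokdoatua.
Rule 2 (stop-cluster i-epenthesis): /k/ and /d/ form a stop–stop cluster, so [i] is inserted between them. /nendokdoatua/ → nendokidoatua.
Rule 3 (intervocalic voicing): /k/ is a voiceless obstruent between vowels /o/ and /i/, so it voices to [g]. /t/ is a voiceless obstruent between vowels /a/ and /u/, so it voices to [d]. /nendokidoatua/ → nendogidoadua.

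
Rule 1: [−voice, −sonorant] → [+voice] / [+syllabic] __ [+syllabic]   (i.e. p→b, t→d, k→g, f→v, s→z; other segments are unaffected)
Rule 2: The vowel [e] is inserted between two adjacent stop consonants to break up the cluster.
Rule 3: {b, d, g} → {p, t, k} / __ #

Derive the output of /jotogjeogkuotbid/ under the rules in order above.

Rule 1 (intervocalic voicing): /t/ is a voiceless obstruent between vowels /o/ and /o/, so it voices to [d]. /jotogjeogkuotbid/ → jodogjeogkuotbid.
Rule 2 (stop-cluster e-epenthesis): /g/ and /k/ form a stop–stop cluster, so [e] is inserted between them. /t/ and /b/ form a stop–stop cluster, so [e] is inserted between them. /jodogjeogkuotbid/ → jodogjeogekuotebid.
Rule 3 (final devoicing): /d/ is a voiced stop in word-final position, so it devoices to [t]. /jodogjeogekuotebid/ → jodogjeogekuotebit.

jodogjeogekuotebit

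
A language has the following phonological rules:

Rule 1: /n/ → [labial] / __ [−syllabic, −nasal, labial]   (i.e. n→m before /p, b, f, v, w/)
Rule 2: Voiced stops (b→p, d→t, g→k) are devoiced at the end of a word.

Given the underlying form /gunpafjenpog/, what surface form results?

gumpafjempok

Rule 1 (nasal place assimilation): /n/ precedes the labial consonant /p/, so it assimilates in place to [m]. /n/ precedes the labial consonant /p/, so it assimilates in place to [m]. /gunpafjenpog/ → gumpafjempog.
Rule 2 (final devoicing): /g/ is a voiced stop in word-final position, so it devoices to [k]. /gumpafjempog/ → gumpafjempok.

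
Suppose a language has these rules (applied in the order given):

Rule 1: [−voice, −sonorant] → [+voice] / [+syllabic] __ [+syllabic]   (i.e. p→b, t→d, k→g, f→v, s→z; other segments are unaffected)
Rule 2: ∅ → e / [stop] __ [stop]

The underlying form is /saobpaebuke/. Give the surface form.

saobepaebuge

Rule 1 (intervocalic voicing): /k/ is a voiceless obstruent between vowels /u/ and /e/, so it voices to [g]. /saobpaebuke/ → saobpaebuge.
Rule 2 (stop-cluster e-epenthesis): /b/ and /p/ form a stop–stop cluster, so [e] is inserted between them. /saobpaebuge/ → saobepaebuge.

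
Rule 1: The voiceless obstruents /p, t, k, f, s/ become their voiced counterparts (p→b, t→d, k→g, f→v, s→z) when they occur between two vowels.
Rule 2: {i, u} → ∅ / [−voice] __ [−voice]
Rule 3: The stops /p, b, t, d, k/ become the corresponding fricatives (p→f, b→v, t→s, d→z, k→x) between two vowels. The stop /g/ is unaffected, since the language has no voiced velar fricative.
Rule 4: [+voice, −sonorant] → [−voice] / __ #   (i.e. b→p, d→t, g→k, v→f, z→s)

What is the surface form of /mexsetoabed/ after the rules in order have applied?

mexsezoavet

Rule 1 (intervocalic voicing): /t/ is a voiceless obstruent between vowels /e/ and /o/, so it voices to [d]. /mexsetoabed/ → mexsedoabed.
Rule 2 (high vowel syncope): no segment meets the environment; /mexsedoabed/ is unchanged.
Rule 3 (intervocalic spirantization): /d/ is a stop between vowels /e/ and /o/, so it spirantizes to the fricative [z]. /b/ is a stop between vowels /a/ and /e/, so it spirantizes to the fricative [v]. /mexsedoabed/ → mexsezoaved.
Rule 4 (final devoicing): /d/ is a voiced obstruent in word-final position, so it devoices to [t]. /mexsezoaved/ → mexsezoavet.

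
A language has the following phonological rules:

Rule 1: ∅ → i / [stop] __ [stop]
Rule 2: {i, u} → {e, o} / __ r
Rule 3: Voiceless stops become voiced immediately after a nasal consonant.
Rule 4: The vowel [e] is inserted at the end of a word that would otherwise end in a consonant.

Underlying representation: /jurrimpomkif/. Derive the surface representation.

jorrimbomgife

Rule 1 (stop-cluster i-epenthesis): no segment meets the environment; /jurrimpomkif/ is unchanged.
Rule 2 (pre-rhotic lowering): /u/ is a high vowel immediately before /r/, so it lowers to [o]. /jurrimpomkif/ → jorrimpomkif.
Rule 3 (post-nasal voicing): /p/ is a voiceless stop immediately after the nasal /m/, so it voices to [b]. /k/ is a voiceless stop immediately after the nasal /m/, so it voices to [g]. /jorrimpomkif/ → jorrimbomgif.
Rule 4 (final e-epenthesis): the form ends in the consonant /f/, so [e] is inserted word-finally. /jorrimbomgif/ → jorrimbomgife.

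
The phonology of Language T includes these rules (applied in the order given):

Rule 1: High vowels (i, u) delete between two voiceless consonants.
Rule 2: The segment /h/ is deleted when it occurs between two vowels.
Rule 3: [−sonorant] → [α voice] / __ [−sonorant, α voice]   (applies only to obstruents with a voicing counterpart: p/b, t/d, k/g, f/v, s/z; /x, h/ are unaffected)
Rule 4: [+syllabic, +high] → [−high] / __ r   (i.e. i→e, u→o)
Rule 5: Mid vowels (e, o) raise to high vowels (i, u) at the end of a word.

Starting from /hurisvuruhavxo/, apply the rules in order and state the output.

horizvoruafxu

Rule 1 (high vowel syncope): no segment meets the environment; /hurisvuruhavxo/ is unchanged.
Rule 2 (intervocalic h-deletion): /h/ occurs between vowels /u/ and /a/, so it deletes. /hurisvuruhavxo/ → hurisvuruavxo.
Rule 3 (regressive voicing assimilation): /s/ precedes the voiced obstruent /v/, so it voices to [z] by assimilation. /v/ precedes the voiceless obstruent /x/, so it devoices to [f] by assimilation. /hurisvuruavxo/ → hurizvuruafxo.
Rule 4 (pre-rhotic lowering): /u/ is a high vowel immediately before /r/, so it lowers to [o]. /u/ is a high vowel immediately before /r/, so it lowers to [o]. /hurizvuruafxo/ → horizvoruafxo.
Rule 5 (final vowel raising): /o/ is a mid vowel in word-final position, so it raises to [u]. /horizvoruafxo/ → horizvoruafxu.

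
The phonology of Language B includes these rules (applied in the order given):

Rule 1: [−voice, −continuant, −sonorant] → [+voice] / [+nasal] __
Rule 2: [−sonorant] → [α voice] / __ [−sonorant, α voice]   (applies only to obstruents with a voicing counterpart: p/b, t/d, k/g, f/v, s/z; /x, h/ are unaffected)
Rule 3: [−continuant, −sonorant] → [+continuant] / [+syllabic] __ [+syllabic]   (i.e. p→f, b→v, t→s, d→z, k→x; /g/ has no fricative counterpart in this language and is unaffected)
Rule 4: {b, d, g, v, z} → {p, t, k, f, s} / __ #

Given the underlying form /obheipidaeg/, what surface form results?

opheifizaek

Rule 1 (post-nasal voicing): no segment meets the environment; /obheipidaeg/ is unchanged.
Rule 2 (regressive voicing assimilation): /b/ precedes the voiceless obstruent /h/, so it devoices to [p] by assimilation. /obheipidaeg/ → opheipidaeg.
Rule 3 (intervocalic spirantization): /p/ is a stop between vowels /i/ and /i/, so it spirantizes to the fricative [f]. /d/ is a stop between vowels /i/ and /a/, so it spirantizes to the fricative [z]. /opheipidaeg/ → opheifizaeg.
Rule 4 (final devoicing): /g/ is a voiced obstruent in word-final position, so it devoices to [k]. /opheifizaeg/ → opheifizaek.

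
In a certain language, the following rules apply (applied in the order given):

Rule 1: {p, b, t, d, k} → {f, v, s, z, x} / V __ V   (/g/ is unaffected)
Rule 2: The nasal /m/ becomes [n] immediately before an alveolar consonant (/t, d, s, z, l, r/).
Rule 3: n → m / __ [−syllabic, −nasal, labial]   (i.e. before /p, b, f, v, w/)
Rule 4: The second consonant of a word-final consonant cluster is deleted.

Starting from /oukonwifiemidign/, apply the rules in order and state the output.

Rule 1 (intervocalic spirantization): /k/ is a stop between vowels /u/ and /o/, so it spirantizes to the fricative [x]. /d/ is a stop between vowels /i/ and /i/, so it spirantizes to the fricative [z]. /oukonwifiemidign/ → ouxonwifiemizign.
Rule 2 (nasal place assimilation): no segment meets the environment; /ouxonwifiemizign/ is unchanged.
Rule 3 (nasal place assimilation): /n/ precedes the labial consonant /w/, so it assimilates in place to [m]. /ouxonwifiemizign/ → ouxomwifiemizign.
Rule 4 (final cluster simplification): /n/ is the second consonant of a word-final cluster /gn/, so it deletes. /ouxomwifiemizign/ → ouxomwifiemizig.

ouxomwifiemizig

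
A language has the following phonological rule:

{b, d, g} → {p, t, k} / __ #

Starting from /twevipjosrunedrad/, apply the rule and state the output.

/d/ is a voiced stop in word-final position, so it devoices to [t].
The other instance of /d/ does not occur in the required environment and remains unchanged.
Surface form: [twevipjosrunedrat].

twevipjosrunedrat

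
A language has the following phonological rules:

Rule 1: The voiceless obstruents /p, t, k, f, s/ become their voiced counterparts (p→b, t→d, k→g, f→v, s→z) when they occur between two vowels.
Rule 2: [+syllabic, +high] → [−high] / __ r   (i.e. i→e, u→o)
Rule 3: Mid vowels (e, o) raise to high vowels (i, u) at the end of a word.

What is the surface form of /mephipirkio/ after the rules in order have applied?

Rule 1 (intervocalic voicing): /p/ is a voiceless obstruent between vowels /i/ and /i/, so it voices to [b]. /mephipirkio/ → mephibirkio.
Rule 2 (pre-rhotic lowering): /i/ is a high vowel immediately before /r/, so it lowers to [e]. /mephibirkio/ → mephiberkio.
Rule 3 (final vowel raising): /o/ is a mid vowel in word-final position, so it raises to [u]. /mephiberkio/ → mephiberkiu.

mephiberkiu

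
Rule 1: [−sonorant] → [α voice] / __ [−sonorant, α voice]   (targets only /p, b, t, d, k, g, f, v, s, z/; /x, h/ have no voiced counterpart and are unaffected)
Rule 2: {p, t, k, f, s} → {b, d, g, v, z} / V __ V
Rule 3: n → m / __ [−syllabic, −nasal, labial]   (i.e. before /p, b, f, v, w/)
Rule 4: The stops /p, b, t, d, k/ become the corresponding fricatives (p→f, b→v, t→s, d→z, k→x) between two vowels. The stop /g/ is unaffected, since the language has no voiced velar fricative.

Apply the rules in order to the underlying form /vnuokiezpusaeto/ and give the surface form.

Rule 1 (regressive voicing assimilation): /z/ precedes the voiceless obstruent /p/, so it devoices to [s] by assimilation. /vnuokiezpusaeto/ → vnuokiespusaeto.
Rule 2 (intervocalic voicing): /k/ is a voiceless obstruent between vowels /o/ and /i/, so it voices to [g]. /s/ is a voiceless obstruent between vowels /u/ and /a/, so it voices to [z]. /t/ is a voiceless obstruent between vowels /e/ and /o/, so it voices to [d]. /vnuokiespusaeto/ → vnuogiespuzaedo.
Rule 3 (nasal place assimilation): no segment meets the environment; /vnuogiespuzaedo/ is unchanged.
Rule 4 (intervocalic spirantization): /d/ is a stop between vowels /e/ and /o/, so it spirantizes to the fricative [z]. /vnuogiespuzaedo/ → vnuogiespuzaezo.

vnuogiespuzaezo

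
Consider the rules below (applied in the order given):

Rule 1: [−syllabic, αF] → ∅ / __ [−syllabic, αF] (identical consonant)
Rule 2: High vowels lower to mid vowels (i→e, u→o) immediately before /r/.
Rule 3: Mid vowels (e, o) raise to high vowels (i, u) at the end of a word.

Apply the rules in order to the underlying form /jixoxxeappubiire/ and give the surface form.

jixoxeapubieri

Rule 1 (degemination): /xx/ is a geminate; the first /x/ deletes. /pp/ is a geminate; the first /p/ deletes. /jixoxxeappubiire/ → jixoxeapubiire.
Rule 2 (pre-rhotic lowering): /i/ is a high vowel immediately before /r/, so it lowers to [e]. /jixoxeapubiire/ → jixoxeapubiere.
Rule 3 (final vowel raising): /e/ is a mid vowel in word-final position, so it raises to [i]. /jixoxeapubiere/ → jixoxeapubieri.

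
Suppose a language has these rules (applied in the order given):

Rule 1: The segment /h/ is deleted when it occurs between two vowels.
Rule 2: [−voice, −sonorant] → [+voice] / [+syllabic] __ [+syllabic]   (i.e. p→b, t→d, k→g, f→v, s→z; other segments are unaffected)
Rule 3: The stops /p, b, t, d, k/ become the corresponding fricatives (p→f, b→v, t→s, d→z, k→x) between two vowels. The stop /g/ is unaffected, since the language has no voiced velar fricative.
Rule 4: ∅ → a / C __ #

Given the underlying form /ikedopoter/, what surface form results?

igezovozera

Rule 1 (intervocalic h-deletion): no segment meets the environment; /ikedopoter/ is unchanged.
Rule 2 (intervocalic voicing): /k/ is a voiceless obstruent between vowels /i/ and /e/, so it voices to [g]. /p/ is a voiceless obstruent between vowels /o/ and /o/, so it voices to [b]. /t/ is a voiceless obstruent between vowels /o/ and /e/, so it voices to [d]. /ikedopoter/ → igedoboder.
Rule 3 (intervocalic spirantization): /d/ is a stop between vowels /e/ and /o/, so it spirantizes to the fricative [z]. /b/ is a stop between vowels /o/ and /o/, so it spirantizes to the fricative [v]. /d/ is a stop between vowels /o/ and /e/, so it spirantizes to the fricative [z]. /igedoboder/ → igezovozer.
Rule 4 (final a-epenthesis): the form ends in the consonant /r/, so [a] is inserted word-finally. /igezovozer/ → igezovozera.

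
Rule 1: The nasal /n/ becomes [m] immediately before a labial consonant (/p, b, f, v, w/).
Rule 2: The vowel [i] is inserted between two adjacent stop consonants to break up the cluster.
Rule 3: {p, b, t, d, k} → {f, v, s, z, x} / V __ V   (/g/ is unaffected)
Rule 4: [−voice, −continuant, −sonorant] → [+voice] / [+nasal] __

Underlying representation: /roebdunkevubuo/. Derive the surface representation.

roevizungevuvuo

Rule 1 (nasal place assimilation): no segment meets the environment; /roebdunkevubuo/ is unchanged.
Rule 2 (stop-cluster i-epenthesis): /b/ and /d/ form a stop–stop cluster, so [i] is inserted between them. /roebdunkevubuo/ → roebidunkevubuo.
Rule 3 (intervocalic spirantization): /b/ is a stop between vowels /e/ and /i/, so it spirantizes to the fricative [v]. /d/ is a stop between vowels /i/ and /u/, so it spirantizes to the fricative [z]. /b/ is a stop between vowels /u/ and /u/, so it spirantizes to the fricative [v]. /roebidunkevubuo/ → roevizunkevuvuo.
Rule 4 (post-nasal voicing): /k/ is a voiceless stop immediately after the nasal /n/, so it voices to [g]. /roevizunkevuvuo/ → roevizungevuvuo.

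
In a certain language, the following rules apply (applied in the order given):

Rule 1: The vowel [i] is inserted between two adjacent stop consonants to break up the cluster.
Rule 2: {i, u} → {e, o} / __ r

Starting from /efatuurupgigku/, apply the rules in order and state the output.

Rule 1 (stop-cluster i-epenthesis): /p/ and /g/ form a stop–stop cluster, so [i] is inserted between them. /g/ and /k/ form a stop–stop cluster, so [i] is inserted between them. /efatuurupgigku/ → efatuurupigigiku.
Rule 2 (pre-rhotic lowering): /u/ is a high vowel immediately before /r/, so it lowers to [o]. /efatuurupigigiku/ → efatuorupigigiku.

efatuorupigigiku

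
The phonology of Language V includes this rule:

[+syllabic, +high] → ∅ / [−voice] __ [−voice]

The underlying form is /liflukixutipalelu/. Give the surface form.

/i/ is a high vowel flanked by voiceless consonants /k/ and /x/, so it deletes.
/u/ is a high vowel flanked by voiceless consonants /x/ and /t/, so it deletes.
/i/ is a high vowel flanked by voiceless consonants /t/ and /p/, so it deletes.
Surface form: [liflukxtpalelu].

liflukxtpalelu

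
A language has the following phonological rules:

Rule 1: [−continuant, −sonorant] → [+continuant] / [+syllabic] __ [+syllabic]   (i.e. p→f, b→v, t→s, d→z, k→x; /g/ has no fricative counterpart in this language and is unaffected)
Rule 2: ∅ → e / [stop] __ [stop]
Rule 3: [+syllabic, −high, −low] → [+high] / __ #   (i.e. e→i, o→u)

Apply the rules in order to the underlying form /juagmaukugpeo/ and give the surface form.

juagmauxugepeu

Rule 1 (intervocalic spirantization): /k/ is a stop between vowels /u/ and /u/, so it spirantizes to the fricative [x]. /juagmaukugpeo/ → juagmauxugpeo.
Rule 2 (stop-cluster e-epenthesis): /g/ and /p/ form a stop–stop cluster, so [e] is inserted between them. /juagmauxugpeo/ → juagmauxugepeo.
Rule 3 (final vowel raising): /o/ is a mid vowel in word-final position, so it raises to [u]. /juagmauxugepeo/ → juagmauxugepeu.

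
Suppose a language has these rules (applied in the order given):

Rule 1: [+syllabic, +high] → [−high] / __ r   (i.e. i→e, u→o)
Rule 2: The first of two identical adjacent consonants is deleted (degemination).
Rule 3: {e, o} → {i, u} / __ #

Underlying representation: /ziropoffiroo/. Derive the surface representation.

zeropoferou

Rule 1 (pre-rhotic lowering): /i/ is a high vowel immediately before /r/, so it lowers to [e]. /i/ is a high vowel immediately before /r/, so it lowers to [e]. /ziropoffiroo/ → zeropofferoo.
Rule 2 (degemination): /ff/ is a geminate; the first /f/ deletes. /zeropofferoo/ → zeropoferoo.
Rule 3 (final vowel raising): /o/ is a mid vowel in word-final position, so it raises to [u]. /zeropoferoo/ → zeropoferou.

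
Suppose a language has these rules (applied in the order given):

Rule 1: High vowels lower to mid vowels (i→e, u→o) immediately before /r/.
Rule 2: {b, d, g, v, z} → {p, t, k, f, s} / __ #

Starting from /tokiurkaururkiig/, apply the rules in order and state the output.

tokiorkaororkiik

Rule 1 (pre-rhotic lowering): /u/ is a high vowel immediately before /r/, so it lowers to [o]. /u/ is a high vowel immediately before /r/, so it lowers to [o]. /u/ is a high vowel immediately before /r/, so it lowers to [o]. /tokiurkaururkiig/ → tokiorkaororkiig.
Rule 2 (final devoicing): /g/ is a voiced obstruent in word-final position, so it devoices to [k]. /tokiorkaororkiig/ → tokiorkaororkiik.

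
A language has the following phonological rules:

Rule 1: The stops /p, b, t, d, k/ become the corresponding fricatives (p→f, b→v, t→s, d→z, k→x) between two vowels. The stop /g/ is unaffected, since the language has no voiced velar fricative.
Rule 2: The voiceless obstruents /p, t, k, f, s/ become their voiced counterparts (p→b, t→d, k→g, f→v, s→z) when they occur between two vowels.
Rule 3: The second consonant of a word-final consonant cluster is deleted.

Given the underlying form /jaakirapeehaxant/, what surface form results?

Rule 1 (intervocalic spirantization): /k/ is a stop between vowels /a/ and /i/, so it spirantizes to the fricative [x]. /p/ is a stop between vowels /a/ and /e/, so it spirantizes to the fricative [f]. /jaakirapeehaxant/ → jaaxirafeehaxant.
Rule 2 (intervocalic voicing): /f/ is a voiceless obstruent between vowels /a/ and /e/, so it voices to [v]. /jaaxirafeehaxant/ → jaaxiraveehaxant.
Rule 3 (final cluster simplification): /t/ is the second consonant of a word-final cluster /nt/, so it deletes. /jaaxiraveehaxant/ → jaaxiraveehaxan.

jaaxiraveehaxan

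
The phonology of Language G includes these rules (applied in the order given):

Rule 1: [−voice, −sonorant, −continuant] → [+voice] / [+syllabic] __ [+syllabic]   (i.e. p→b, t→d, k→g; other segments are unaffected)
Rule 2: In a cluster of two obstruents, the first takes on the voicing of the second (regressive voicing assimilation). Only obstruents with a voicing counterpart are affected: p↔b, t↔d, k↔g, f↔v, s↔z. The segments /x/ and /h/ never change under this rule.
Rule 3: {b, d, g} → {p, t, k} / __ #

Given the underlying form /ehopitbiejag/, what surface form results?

ehobidbiejak

Rule 1 (intervocalic voicing): /p/ is a voiceless stop between vowels /o/ and /i/, so it voices to [b]. /ehopitbiejag/ → ehobitbiejag.
Rule 2 (regressive voicing assimilation): /t/ precedes the voiced obstruent /b/, so it voices to [d] by assimilation. /ehobitbiejag/ → ehobidbiejag.
Rule 3 (final devoicing): /g/ is a voiced stop in word-final position, so it devoices to [k]. /ehobidbiejag/ → ehobidbiejak.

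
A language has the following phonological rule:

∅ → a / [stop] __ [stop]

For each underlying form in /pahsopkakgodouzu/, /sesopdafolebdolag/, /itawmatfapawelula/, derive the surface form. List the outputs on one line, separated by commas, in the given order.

/pahsopkakgodouzu/: /p/ and /k/ form a stop–stop cluster, so [a] is inserted between them. /k/ and /g/ form a stop–stop cluster, so [a] is inserted between them. → [pahsopakakagodouzu].
/sesopdafolebdolag/: /p/ and /d/ form a stop–stop cluster, so [a] is inserted between them. /b/ and /d/ form a stop–stop cluster, so [a] is inserted between them. → [sesopadafolebadolag].
/itawmatfapawelula/: the rule's environment is not met; surfaces unchanged as [itawmatfapawelula].

pahsopakakagodouzu, sesopadafolebadolag, itawmatfapawelula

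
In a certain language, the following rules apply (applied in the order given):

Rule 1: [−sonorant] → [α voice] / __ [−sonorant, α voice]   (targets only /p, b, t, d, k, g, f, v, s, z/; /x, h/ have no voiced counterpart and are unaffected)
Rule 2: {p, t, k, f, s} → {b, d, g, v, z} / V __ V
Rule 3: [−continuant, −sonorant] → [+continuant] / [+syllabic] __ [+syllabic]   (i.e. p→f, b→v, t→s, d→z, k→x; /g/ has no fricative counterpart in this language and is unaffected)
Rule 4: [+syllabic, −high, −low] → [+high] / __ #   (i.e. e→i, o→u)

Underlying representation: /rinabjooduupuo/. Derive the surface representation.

Rule 1 (regressive voicing assimilation): no segment meets the environment; /rinabjooduupuo/ is unchanged.
Rule 2 (intervocalic voicing): /p/ is a voiceless obstruent between vowels /u/ and /u/, so it voices to [b]. /rinabjooduupuo/ → rinabjooduubuo.
Rule 3 (intervocalic spirantization): /d/ is a stop between vowels /o/ and /u/, so it spirantizes to the fricative [z]. /b/ is a stop between vowels /u/ and /u/, so it spirantizes to the fricative [v]. /rinabjooduubuo/ → rinabjoozuuvuo.
Rule 4 (final vowel raising): /o/ is a mid vowel in word-final position, so it raises to [u]. /rinabjoozuuvuo/ → rinabjoozuuvuu.

rinabjoozuuvuu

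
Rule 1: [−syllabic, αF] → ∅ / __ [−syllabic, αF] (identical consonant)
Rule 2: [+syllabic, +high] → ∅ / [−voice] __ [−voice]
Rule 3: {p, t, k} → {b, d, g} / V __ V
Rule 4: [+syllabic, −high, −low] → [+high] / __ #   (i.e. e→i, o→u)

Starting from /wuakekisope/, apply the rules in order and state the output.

Rule 1 (degemination): no segment meets the environment; /wuakekisope/ is unchanged.
Rule 2 (high vowel syncope): /i/ is a high vowel flanked by voiceless consonants /k/ and /s/, so it deletes. /wuakekisope/ → wuakeksope.
Rule 3 (intervocalic voicing): /k/ is a voiceless stop between vowels /a/ and /e/, so it voices to [g]. /p/ is a voiceless stop between vowels /o/ and /e/, so it voices to [b]. /wuakeksope/ → wuageksobe.
Rule 4 (final vowel raising): /e/ is a mid vowel in word-final position, so it raises to [i]. /wuageksobe/ → wuageksobi.

wuageksobi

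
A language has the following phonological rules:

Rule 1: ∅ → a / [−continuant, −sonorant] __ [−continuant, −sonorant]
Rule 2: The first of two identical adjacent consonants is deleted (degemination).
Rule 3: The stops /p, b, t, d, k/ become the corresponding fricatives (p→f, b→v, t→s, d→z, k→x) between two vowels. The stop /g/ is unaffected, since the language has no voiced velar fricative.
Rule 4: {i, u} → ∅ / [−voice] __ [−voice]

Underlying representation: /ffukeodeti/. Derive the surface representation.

Rule 1 (stop-cluster a-epenthesis): no segment meets the environment; /ffukeodeti/ is unchanged.
Rule 2 (degemination): /ff/ is a geminate; the first /f/ deletes. /ffukeodeti/ → fukeodeti.
Rule 3 (intervocalic spirantization): /k/ is a stop between vowels /u/ and /e/, so it spirantizes to the fricative [x]. /d/ is a stop between vowels /o/ and /e/, so it spirantizes to the fricative [z]. /t/ is a stop between vowels /e/ and /i/, so it spirantizes to the fricative [s]. /fukeodeti/ → fuxeozesi.
Rule 4 (high vowel syncope): /u/ is a high vowel flanked by voiceless consonants /f/ and /x/, so it deletes. /fuxeozesi/ → fxeozesi.

fxeozesi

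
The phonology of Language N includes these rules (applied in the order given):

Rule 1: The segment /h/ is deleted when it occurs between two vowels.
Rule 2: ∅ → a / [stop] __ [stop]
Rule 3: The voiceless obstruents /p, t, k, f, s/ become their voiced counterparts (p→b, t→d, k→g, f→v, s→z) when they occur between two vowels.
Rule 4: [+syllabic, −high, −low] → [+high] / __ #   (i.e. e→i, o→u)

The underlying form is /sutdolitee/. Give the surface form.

Rule 1 (intervocalic h-deletion): no segment meets the environment; /sutdolitee/ is unchanged.
Rule 2 (stop-cluster a-epenthesis): /t/ and /d/ form a stop–stop cluster, so [a] is inserted between them. /sutdolitee/ → sutadolitee.
Rule 3 (intervocalic voicing): /t/ is a voiceless obstruent between vowels /u/ and /a/, so it voices to [d]. /t/ is a voiceless obstruent between vowels /i/ and /e/, so it voices to [d]. /sutadolitee/ → sudadolidee.
Rule 4 (final vowel raising): /e/ is a mid vowel in word-final position, so it raises to [i]. /sudadolidee/ → sudadolidei.

sudadolidei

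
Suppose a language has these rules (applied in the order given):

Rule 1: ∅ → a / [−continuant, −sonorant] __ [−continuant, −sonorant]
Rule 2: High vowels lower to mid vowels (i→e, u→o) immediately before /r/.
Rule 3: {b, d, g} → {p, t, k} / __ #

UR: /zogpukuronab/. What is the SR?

zogapukoronap

Rule 1 (stop-cluster a-epenthesis): /g/ and /p/ form a stop–stop cluster, so [a] is inserted between them. /zogpukuronab/ → zogapukuronab.
Rule 2 (pre-rhotic lowering): /u/ is a high vowel immediately before /r/, so it lowers to [o]. /zogapukuronab/ → zogapukoronab.
Rule 3 (final devoicing): /b/ is a voiced stop in word-final position, so it devoices to [p]. /zogapukoronab/ → zogapukoronap.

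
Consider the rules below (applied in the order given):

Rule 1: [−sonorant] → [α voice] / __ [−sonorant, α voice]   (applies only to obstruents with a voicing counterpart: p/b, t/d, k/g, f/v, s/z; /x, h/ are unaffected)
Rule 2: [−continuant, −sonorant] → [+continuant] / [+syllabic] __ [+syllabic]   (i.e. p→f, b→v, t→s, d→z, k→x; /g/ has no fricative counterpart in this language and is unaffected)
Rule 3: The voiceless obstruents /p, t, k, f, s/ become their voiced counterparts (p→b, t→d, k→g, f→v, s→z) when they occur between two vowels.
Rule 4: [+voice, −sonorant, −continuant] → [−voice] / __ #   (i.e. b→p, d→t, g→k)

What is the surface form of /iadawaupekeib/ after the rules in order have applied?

Rule 1 (regressive voicing assimilation): no segment meets the environment; /iadawaupekeib/ is unchanged.
Rule 2 (intervocalic spirantization): /d/ is a stop between vowels /a/ and /a/, so it spirantizes to the fricative [z]. /p/ is a stop between vowels /u/ and /e/, so it spirantizes to the fricative [f]. /k/ is a stop between vowels /e/ and /e/, so it spirantizes to the fricative [x]. /iadawaupekeib/ → iazawaufexeib.
Rule 3 (intervocalic voicing): /f/ is a voiceless obstruent between vowels /u/ and /e/, so it voices to [v]. /iazawaufexeib/ → iazawauvexeib.
Rule 4 (final devoicing): /b/ is a voiced stop in word-final position, so it devoices to [p]. /iazawauvexeib/ → iazawauvexeip.

iazawauvexeip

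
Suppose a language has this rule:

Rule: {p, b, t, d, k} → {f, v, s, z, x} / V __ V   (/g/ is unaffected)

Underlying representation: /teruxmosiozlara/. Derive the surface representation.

No segment of /teruxmosiozlara/ meets the structural description of the rule, so the form surfaces unchanged.

teruxmosiozlara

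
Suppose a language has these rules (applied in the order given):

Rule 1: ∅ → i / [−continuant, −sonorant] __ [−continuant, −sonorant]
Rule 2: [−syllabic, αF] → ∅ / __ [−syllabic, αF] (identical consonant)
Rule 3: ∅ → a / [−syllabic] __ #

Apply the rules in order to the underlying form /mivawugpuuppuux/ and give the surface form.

Rule 1 (stop-cluster i-epenthesis): /g/ and /p/ form a stop–stop cluster, so [i] is inserted between them. /p/ and /p/ form a stop–stop cluster, so [i] is inserted between them. /mivawugpuuppuux/ → mivawugipuupipuux.
Rule 2 (degemination): no segment meets the environment; /mivawugipuupipuux/ is unchanged.
Rule 3 (final a-epenthesis): the form ends in the consonant /x/, so [a] is inserted word-finally. /mivawugipuupipuux/ → mivawugipuupipuuxa.

mivawugipuupipuuxa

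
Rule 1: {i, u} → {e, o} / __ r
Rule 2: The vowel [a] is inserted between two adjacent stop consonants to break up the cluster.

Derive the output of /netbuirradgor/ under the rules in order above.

netabuerradagor

Rule 1 (pre-rhotic lowering): /i/ is a high vowel immediately before /r/, so it lowers to [e]. /netbuirradgor/ → netbuerradgor.
Rule 2 (stop-cluster a-epenthesis): /t/ and /b/ form a stop–stop cluster, so [a] is inserted between them. /d/ and /g/ form a stop–stop cluster, so [a] is inserted between them. /netbuerradgor/ → netabuerradagor.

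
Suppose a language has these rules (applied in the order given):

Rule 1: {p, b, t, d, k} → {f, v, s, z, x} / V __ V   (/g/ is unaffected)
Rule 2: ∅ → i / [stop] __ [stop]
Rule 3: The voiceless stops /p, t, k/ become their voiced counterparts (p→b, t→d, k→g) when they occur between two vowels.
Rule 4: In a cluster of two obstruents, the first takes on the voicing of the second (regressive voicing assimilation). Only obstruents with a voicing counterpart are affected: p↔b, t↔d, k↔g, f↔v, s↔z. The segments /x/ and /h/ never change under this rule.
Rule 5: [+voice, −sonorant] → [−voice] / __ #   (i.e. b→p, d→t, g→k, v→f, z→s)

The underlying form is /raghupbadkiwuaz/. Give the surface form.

rakhubibadigiwuas

Rule 1 (intervocalic spirantization): no segment meets the environment; /raghupbadkiwuaz/ is unchanged.
Rule 2 (stop-cluster i-epenthesis): /p/ and /b/ form a stop–stop cluster, so [i] is inserted between them. /d/ and /k/ form a stop–stop cluster, so [i] is inserted between them. /raghupbadkiwuaz/ → raghupibadikiwuaz.
Rule 3 (intervocalic voicing): /p/ is a voiceless stop between vowels /u/ and /i/, so it voices to [b]. /k/ is a voiceless stop between vowels /i/ and /i/, so it voices to [g]. /raghupibadikiwuaz/ → raghubibadigiwuaz.
Rule 4 (regressive voicing assimilation): /g/ precedes the voiceless obstruent /h/, so it devoices to [k] by assimilation. /raghubibadigiwuaz/ → rakhubibadigiwuaz.
Rule 5 (final devoicing): /z/ is a voiced obstruent in word-final position, so it devoices to [s]. /rakhubibadigiwuaz/ → rakhubibadigiwuas.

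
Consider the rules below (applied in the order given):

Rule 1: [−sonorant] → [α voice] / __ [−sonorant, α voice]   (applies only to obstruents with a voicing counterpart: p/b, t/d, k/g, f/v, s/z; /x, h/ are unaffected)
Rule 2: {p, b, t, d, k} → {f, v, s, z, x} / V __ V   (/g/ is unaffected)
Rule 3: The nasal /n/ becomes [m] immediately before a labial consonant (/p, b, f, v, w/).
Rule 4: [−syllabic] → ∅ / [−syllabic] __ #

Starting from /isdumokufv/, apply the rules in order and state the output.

izdumoxuv

Rule 1 (regressive voicing assimilation): /s/ precedes the voiced obstruent /d/, so it voices to [z] by assimilation. /f/ precedes the voiced obstruent /v/, so it voices to [v] by assimilation. /isdumokufv/ → izdumokuvv.
Rule 2 (intervocalic spirantization): /k/ is a stop between vowels /o/ and /u/, so it spirantizes to the fricative [x]. /izdumokuvv/ → izdumoxuvv.
Rule 3 (nasal place assimilation): no segment meets the environment; /izdumoxuvv/ is unchanged.
Rule 4 (final cluster simplification): /v/ is the second consonant of a word-final cluster /vv/, so it deletes. /izdumoxuvv/ → izdumoxuv.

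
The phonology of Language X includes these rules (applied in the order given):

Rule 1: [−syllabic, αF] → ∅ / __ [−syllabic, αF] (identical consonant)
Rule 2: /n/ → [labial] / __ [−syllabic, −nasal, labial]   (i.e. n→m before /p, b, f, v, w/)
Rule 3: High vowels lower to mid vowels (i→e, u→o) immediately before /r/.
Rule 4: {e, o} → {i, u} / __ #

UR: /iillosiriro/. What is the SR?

Rule 1 (degemination): /ll/ is a geminate; the first /l/ deletes. /iillosiriro/ → iilosiriro.
Rule 2 (nasal place assimilation): no segment meets the environment; /iilosiriro/ is unchanged.
Rule 3 (pre-rhotic lowering): /i/ is a high vowel immediately before /r/, so it lowers to [e]. /i/ is a high vowel immediately before /r/, so it lowers to [e]. /iilosiriro/ → iiloserero.
Rule 4 (final vowel raising): /o/ is a mid vowel in word-final position, so it raises to [u]. /iiloserero/ → iilosereru.

iilosereru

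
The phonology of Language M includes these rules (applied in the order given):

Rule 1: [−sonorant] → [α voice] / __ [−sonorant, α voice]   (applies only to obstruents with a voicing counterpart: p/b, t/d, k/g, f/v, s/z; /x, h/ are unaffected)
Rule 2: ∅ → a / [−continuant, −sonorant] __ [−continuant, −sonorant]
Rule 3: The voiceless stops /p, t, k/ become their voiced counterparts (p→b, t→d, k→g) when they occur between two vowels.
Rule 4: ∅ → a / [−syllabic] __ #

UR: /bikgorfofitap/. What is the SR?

bigagorfofidapa

Rule 1 (regressive voicing assimilation): /k/ precedes the voiced obstruent /g/, so it voices to [g] by assimilation. /bikgorfofitap/ → biggorfofitap.
Rule 2 (stop-cluster a-epenthesis): /g/ and /g/ form a stop–stop cluster, so [a] is inserted between them. /biggorfofitap/ → bigagorfofitap.
Rule 3 (intervocalic voicing): /t/ is a voiceless stop between vowels /i/ and /a/, so it voices to [d]. /bigagorfofitap/ → bigagorfofidap.
Rule 4 (final a-epenthesis): the form ends in the consonant /p/, so [a] is inserted word-finally. /bigagorfofidap/ → bigagorfofidapa.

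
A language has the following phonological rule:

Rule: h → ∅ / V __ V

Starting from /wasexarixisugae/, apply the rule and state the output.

wasexarixisugae

No segment of /wasexarixisugae/ meets the structural description of the rule, so the form surfaces unchanged.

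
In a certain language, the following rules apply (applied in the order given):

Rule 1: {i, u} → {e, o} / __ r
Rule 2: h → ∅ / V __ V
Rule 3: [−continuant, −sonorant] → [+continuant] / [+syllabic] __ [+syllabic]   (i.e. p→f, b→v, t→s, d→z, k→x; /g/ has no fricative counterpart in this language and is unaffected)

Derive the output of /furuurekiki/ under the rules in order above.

foruorexixi

Rule 1 (pre-rhotic lowering): /u/ is a high vowel immediately before /r/, so it lowers to [o]. /u/ is a high vowel immediately before /r/, so it lowers to [o]. /furuurekiki/ → foruorekiki.
Rule 2 (intervocalic h-deletion): no segment meets the environment; /foruorekiki/ is unchanged.
Rule 3 (intervocalic spirantization): /k/ is a stop between vowels /e/ and /i/, so it spirantizes to the fricative [x]. /k/ is a stop between vowels /i/ and /i/, so it spirantizes to the fricative [x]. /foruorekiki/ → foruorexixi.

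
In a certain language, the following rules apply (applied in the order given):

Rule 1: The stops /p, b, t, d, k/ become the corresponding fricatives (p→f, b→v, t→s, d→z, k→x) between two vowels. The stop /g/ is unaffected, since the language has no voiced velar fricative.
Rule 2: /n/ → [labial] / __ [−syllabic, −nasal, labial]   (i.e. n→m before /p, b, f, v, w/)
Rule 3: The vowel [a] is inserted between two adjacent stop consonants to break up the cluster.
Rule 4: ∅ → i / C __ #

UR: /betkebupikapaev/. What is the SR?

betakevufixafaevi

Rule 1 (intervocalic spirantization): /b/ is a stop between vowels /e/ and /u/, so it spirantizes to the fricative [v]. /p/ is a stop between vowels /u/ and /i/, so it spirantizes to the fricative [f]. /k/ is a stop between vowels /i/ and /a/, so it spirantizes to the fricative [x]. /p/ is a stop between vowels /a/ and /a/, so it spirantizes to the fricative [f]. /betkebupikapaev/ → betkevufixafaev.
Rule 2 (nasal place assimilation): no segment meets the environment; /betkevufixafaev/ is unchanged.
Rule 3 (stop-cluster a-epenthesis): /t/ and /k/ form a stop–stop cluster, so [a] is inserted between them. /betkevufixafaev/ → betakevufixafaev.
Rule 4 (final i-epenthesis): the form ends in the consonant /v/, so [i] is inserted word-finally. /betakevufixafaev/ → betakevufixafaevi.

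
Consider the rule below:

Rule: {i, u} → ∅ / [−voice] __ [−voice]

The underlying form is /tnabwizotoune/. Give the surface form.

No segment of /tnabwizotoune/ meets the structural description of the rule, so the form surfaces unchanged.

tnabwizotoune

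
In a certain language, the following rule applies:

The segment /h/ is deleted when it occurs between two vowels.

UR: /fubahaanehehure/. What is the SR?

/h/ occurs between vowels /a/ and /a/, so it deletes.
/h/ occurs between vowels /e/ and /e/, so it deletes.
/h/ occurs between vowels /e/ and /u/, so it deletes.
Surface form: [fubaaaneeure].

fubaaaneeure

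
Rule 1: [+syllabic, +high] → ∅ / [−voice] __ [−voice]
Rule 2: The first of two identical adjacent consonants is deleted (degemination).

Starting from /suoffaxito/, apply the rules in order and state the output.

suofaxto

Rule 1 (high vowel syncope): /i/ is a high vowel flanked by voiceless consonants /x/ and /t/, so it deletes. /suoffaxito/ → suoffaxto.
Rule 2 (degemination): /ff/ is a geminate; the first /f/ deletes. /suoffaxto/ → suofaxto.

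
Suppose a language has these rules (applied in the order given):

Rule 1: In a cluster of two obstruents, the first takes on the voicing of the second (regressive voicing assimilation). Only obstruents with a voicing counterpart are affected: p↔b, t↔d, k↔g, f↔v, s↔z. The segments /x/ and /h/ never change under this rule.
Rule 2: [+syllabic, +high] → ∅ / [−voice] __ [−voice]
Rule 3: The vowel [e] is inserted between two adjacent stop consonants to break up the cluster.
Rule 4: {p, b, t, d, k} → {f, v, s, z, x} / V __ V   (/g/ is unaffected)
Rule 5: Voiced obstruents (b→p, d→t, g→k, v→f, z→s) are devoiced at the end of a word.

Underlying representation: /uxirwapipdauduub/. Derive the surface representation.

Rule 1 (regressive voicing assimilation): /p/ precedes the voiced obstruent /d/, so it voices to [b] by assimilation. /uxirwapipdauduub/ → uxirwapibdauduub.
Rule 2 (high vowel syncope): no segment meets the environment; /uxirwapibdauduub/ is unchanged.
Rule 3 (stop-cluster e-epenthesis): /b/ and /d/ form a stop–stop cluster, so [e] is inserted between them. /uxirwapibdauduub/ → uxirwapibedauduub.
Rule 4 (intervocalic spirantization): /p/ is a stop between vowels /a/ and /i/, so it spirantizes to the fricative [f]. /b/ is a stop between vowels /i/ and /e/, so it spirantizes to the fricative [v]. /d/ is a stop between vowels /e/ and /a/, so it spirantizes to the fricative [z]. /d/ is a stop between vowels /u/ and /u/, so it spirantizes to the fricative [z]. /uxirwapibedauduub/ → uxirwafivezauzuub.
Rule 5 (final devoicing): /b/ is a voiced obstruent in word-final position, so it devoices to [p]. /uxirwafivezauzuub/ → uxirwafivezauzuup.

uxirwafivezauzuup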